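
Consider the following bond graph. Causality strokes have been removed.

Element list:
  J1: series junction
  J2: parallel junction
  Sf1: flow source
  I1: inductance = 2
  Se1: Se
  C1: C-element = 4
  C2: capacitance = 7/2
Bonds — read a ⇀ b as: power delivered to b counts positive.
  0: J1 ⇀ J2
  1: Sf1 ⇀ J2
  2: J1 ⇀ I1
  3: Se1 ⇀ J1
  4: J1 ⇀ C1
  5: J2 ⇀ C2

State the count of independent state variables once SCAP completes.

3  (C1, C2, I1 all integral)

bond 1 stroke at Sf1  (Sf1 (Sf) sets flow on bond)
bond 3 stroke at J1  (Se1: effort source, stroke at far end)
bond 2 stroke at I1  (I1: I, integral causality)
bond 0 stroke at J1  (J1: bond 2 brought flow, rest push out)
bond 4 stroke at J1  (J1 flow already set via bond 2)
bond 5 stroke at J2  (only one effort-in slot at J2)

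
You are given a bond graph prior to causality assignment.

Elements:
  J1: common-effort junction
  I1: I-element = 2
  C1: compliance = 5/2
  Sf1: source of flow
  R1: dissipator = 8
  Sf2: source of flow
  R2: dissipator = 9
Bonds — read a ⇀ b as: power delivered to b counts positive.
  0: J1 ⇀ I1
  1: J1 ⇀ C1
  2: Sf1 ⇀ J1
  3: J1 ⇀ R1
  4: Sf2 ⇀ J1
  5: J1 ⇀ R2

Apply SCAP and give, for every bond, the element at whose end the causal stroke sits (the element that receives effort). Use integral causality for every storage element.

#0 stroke→I1
#1 stroke→J1
#2 stroke→Sf1
#3 stroke→R1
#4 stroke→Sf2
#5 stroke→R2

β2 stroke at Sf1  (Sf1 (Sf) sets flow on bond)
β4 stroke at Sf2  (Sf2 (Sf) sets flow on bond)
β0 stroke at I1  (I1 outputs flow p/I1)
β1 stroke at J1  (prefer integral on C1)
β3 stroke at R1  (J1 effort already set via bond 1)
β5 stroke at R2  (0-jn J1 has e-setter on 1)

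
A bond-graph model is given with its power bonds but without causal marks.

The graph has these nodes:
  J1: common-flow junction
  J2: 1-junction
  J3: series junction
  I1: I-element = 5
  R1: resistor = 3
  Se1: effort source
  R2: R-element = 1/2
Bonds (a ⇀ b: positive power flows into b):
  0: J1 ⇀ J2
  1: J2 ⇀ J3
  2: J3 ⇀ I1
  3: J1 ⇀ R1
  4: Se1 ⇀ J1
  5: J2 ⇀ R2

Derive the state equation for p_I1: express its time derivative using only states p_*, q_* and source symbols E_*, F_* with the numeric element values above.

dp_I1/dt = E_Se1 - 7*p_I1/10

#4 stroke at J1  (Se1 (Se) sets effort on bond)
#2 stroke at I1  (I1 integral (f out))
#1 stroke at J3  (1-jn J3 has f-setter on 2)
#0 stroke at J2  (1-jn J2 has f-setter on 1)
#5 stroke at J2  (1-jn J2 has f-setter on 1)
#3 stroke at J1  (common-f at J1 fixed by 0)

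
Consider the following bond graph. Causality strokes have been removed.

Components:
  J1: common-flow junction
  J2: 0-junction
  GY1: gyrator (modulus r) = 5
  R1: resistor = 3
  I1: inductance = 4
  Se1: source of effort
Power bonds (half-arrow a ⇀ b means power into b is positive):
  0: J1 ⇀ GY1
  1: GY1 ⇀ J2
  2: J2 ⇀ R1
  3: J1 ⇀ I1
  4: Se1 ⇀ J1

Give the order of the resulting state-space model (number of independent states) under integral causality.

β4 stroke at J1  (source Se1 imposes e)
β3 stroke at I1  (I1: I, integral causality)
β0 stroke at J1  (J1 flow already set via bond 3)
β1 stroke at J2  (through GY1, causality inverts; strokes same side of GY1)
β2 stroke at R1  (J2 effort already set via bond 1)

1  (I1 all integral)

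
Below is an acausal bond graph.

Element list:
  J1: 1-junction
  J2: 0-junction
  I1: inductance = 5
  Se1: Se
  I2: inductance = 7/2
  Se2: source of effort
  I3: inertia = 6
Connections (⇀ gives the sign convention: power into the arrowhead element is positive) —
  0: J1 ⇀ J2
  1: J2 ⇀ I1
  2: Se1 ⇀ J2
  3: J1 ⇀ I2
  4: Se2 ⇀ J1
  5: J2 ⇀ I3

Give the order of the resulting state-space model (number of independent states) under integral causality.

3  (I1, I2, I3 all integral)

b2 stroke at J2  (source Se1 imposes e)
b4 stroke at J1  (source Se2 imposes e)
b0 stroke at J1  (0-jn J2 has e-setter on 2)
b1 stroke at I1  (common-e at J2 fixed by 2)
b5 stroke at I3  (J2 effort already set via bond 2)
b3 stroke at I2  (J1 needs exactly one f-in)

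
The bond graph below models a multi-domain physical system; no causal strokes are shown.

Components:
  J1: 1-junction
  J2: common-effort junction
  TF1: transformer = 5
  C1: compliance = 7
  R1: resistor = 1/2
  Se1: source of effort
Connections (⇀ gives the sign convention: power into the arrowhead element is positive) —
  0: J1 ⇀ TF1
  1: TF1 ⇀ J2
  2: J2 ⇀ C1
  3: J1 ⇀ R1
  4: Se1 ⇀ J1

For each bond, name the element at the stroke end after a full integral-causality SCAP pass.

b0 |J1
b1 |TF1
b2 |J2
b3 |R1
b4 |J1

#4 stroke→J1  (Se1: effort source, stroke at far end)
#2 stroke→J2  (C1 integral (e out))
#1 stroke→TF1  (0-jn J2 has e-setter on 2)
#0 stroke→J1  (TF1 one-in-one-out from 1)
#3 stroke→R1  (closing 1-jn rule on J1)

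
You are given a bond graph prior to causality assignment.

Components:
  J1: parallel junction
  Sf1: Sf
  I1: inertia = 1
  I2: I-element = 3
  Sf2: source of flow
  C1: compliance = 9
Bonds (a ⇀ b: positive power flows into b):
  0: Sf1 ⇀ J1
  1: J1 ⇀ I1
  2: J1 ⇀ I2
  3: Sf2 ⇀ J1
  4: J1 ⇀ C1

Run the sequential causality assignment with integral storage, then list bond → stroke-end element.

#0 →Sf1
#1 →I1
#2 →I2
#3 →Sf2
#4 →J1

b0 stroke→Sf1  (Sf1 fixes flow; stroke at Sf1)
b3 stroke→Sf2  (Sf2 (Sf) sets flow on bond)
b1 stroke→I1  (I1: I, integral causality)
b2 stroke→I2  (I2 integral (f out))
b4 stroke→J1  (J1: last free bond brings effort in)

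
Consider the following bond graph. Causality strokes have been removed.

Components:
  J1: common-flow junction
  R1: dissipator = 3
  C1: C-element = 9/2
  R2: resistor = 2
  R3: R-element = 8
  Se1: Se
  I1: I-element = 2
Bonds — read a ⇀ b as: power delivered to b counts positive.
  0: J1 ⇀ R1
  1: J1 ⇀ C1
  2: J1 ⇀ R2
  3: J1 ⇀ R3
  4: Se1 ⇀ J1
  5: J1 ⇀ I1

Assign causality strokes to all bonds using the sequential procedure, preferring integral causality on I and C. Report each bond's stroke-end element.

#0 |J1
#1 |J1
#2 |J1
#3 |J1
#4 |J1
#5 |I1

b4 stroke→J1  (Se1 fixes effort; stroke away)
b1 stroke→J1  (C1 integral (e out))
b5 stroke→I1  (I1 outputs flow p/I1)
b0 stroke→J1  (common-f at J1 fixed by 5)
b2 stroke→J1  (J1: bond 5 brought flow, rest push out)
b3 stroke→J1  (1-jn J1 has f-setter on 5)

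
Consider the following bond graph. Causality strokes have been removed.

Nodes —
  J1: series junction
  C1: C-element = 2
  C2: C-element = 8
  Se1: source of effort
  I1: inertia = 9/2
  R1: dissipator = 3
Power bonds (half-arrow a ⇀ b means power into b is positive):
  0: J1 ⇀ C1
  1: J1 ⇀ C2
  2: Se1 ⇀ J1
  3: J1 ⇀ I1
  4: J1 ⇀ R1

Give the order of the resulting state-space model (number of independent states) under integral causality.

3  (C1, C2, I1 all integral)

#2 |J1  (Se1 (Se) sets effort on bond)
#0 |J1  (prefer integral on C1)
#1 |J1  (C2: C, integral causality)
#3 |I1  (prefer integral on I1)
#4 |J1  (common-f at J1 fixed by 3)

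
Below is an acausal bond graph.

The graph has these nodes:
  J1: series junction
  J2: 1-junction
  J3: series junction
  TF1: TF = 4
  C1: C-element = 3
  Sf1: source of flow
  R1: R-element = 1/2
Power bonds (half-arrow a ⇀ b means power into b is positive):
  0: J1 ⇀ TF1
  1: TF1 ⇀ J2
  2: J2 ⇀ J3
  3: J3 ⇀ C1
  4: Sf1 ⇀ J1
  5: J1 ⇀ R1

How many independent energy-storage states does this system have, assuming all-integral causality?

1  (C1 all integral)

bond 4 |Sf1  (Sf1 fixes flow; stroke at Sf1)
bond 0 |J1  (J1: bond 4 brought flow, rest push out)
bond 5 |J1  (common-f at J1 fixed by 4)
bond 1 |TF1  (TF1 one-in-one-out from 0)
bond 2 |J2  (common-f at J2 fixed by 1)
bond 3 |J3  (1-jn J3 has f-setter on 2)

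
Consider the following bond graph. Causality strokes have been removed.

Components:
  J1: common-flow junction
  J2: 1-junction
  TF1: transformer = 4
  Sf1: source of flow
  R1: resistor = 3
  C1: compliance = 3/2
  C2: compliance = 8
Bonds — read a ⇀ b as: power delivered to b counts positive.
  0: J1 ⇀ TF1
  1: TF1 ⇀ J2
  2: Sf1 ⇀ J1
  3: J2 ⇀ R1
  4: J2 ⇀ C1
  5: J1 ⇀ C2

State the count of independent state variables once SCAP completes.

bond 2 →Sf1  (source Sf1 imposes f)
bond 0 →J1  (1-jn J1 has f-setter on 2)
bond 5 →J1  (J1 flow already set via bond 2)
bond 1 →TF1  (TF1 one-in-one-out from 0)
bond 3 →J2  (1-jn J2 has f-setter on 1)
bond 4 →J2  (J2 flow already set via bond 1)

2  (C1, C2 all integral)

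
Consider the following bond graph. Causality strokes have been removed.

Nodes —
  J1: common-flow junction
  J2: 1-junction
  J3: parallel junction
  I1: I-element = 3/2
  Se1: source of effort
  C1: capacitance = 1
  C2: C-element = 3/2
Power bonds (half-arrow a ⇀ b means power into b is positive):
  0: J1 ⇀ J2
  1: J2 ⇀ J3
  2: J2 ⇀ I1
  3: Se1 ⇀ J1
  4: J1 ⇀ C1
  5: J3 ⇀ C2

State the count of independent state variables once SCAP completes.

3  (C1, C2, I1 all integral)

b3 →J1  (Se1 fixes effort; stroke away)
b2 →I1  (I1: I, integral causality)
b0 →J2  (J2 flow already set via bond 2)
b1 →J2  (common-f at J2 fixed by 2)
b5 →J3  (J3: last free bond brings effort in)
b4 →J1  (J1: bond 0 brought flow, rest push out)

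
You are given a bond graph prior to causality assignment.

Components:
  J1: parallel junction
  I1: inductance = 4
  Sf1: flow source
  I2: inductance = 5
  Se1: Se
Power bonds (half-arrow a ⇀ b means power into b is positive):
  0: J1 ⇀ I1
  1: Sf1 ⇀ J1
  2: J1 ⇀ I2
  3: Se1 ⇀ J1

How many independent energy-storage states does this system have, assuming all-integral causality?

2  (I1, I2 all integral)

b1 |Sf1  (source Sf1 imposes f)
b3 |J1  (Se1: effort source, stroke at far end)
b0 |I1  (J1: bond 3 brought effort, rest push out)
b2 |I2  (common-e at J1 fixed by 3)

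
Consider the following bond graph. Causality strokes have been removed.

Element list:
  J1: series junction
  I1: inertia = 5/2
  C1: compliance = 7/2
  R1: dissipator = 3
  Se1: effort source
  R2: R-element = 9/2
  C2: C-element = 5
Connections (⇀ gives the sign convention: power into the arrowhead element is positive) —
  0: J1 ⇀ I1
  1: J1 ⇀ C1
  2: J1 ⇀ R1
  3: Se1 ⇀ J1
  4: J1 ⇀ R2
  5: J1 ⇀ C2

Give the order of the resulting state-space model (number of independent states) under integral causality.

3  (C1, C2, I1 all integral)

β3 |J1  (source Se1 imposes e)
β0 |I1  (prefer integral on I1)
β1 |J1  (J1 flow already set via bond 0)
β2 |J1  (1-jn J1 has f-setter on 0)
β4 |J1  (J1: bond 0 brought flow, rest push out)
β5 |J1  (J1: bond 0 brought flow, rest push out)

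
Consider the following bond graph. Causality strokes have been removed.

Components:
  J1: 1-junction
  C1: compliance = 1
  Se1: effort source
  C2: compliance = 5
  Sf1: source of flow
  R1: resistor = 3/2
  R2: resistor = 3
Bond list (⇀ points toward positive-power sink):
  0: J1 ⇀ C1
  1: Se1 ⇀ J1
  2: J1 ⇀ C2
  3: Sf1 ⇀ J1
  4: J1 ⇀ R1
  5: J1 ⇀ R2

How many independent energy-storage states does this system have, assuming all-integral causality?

#1 stroke at J1  (Se1 (Se) sets effort on bond)
#3 stroke at Sf1  (Sf1 (Sf) sets flow on bond)
#0 stroke at J1  (J1: bond 3 brought flow, rest push out)
#2 stroke at J1  (common-f at J1 fixed by 3)
#4 stroke at J1  (common-f at J1 fixed by 3)
#5 stroke at J1  (common-f at J1 fixed by 3)

2  (C1, C2 all integral)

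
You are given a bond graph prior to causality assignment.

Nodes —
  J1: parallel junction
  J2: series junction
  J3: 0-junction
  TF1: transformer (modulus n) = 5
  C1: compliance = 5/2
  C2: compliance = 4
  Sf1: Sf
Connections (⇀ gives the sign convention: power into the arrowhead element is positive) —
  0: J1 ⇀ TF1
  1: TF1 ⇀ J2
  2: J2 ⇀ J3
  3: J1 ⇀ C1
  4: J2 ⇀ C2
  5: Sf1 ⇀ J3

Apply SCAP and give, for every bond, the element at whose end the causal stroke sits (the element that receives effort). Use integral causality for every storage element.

#0 stroke at TF1
#1 stroke at J2
#2 stroke at J3
#3 stroke at J1
#4 stroke at J2
#5 stroke at Sf1

b5 stroke→Sf1  (Sf1 fixes flow; stroke at Sf1)
b2 stroke→J3  (J3 needs exactly one e-in)
b1 stroke→J2  (J2 flow already set via bond 2)
b4 stroke→J2  (J2: bond 2 brought flow, rest push out)
b0 stroke→TF1  (TF1 one-in-one-out from 1)
b3 stroke→J1  (closing 0-jn rule on J1)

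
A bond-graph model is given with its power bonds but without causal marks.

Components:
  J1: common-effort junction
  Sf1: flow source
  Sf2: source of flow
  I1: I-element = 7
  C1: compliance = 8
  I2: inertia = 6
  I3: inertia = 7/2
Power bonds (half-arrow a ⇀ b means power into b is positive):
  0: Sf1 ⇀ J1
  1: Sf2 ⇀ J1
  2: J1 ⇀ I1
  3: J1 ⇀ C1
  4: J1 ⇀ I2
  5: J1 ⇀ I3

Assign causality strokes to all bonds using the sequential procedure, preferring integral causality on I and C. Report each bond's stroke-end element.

bond 0 |Sf1
bond 1 |Sf2
bond 2 |I1
bond 3 |J1
bond 4 |I2
bond 5 |I3

#0 →Sf1  (source Sf1 imposes f)
#1 →Sf2  (Sf2 (Sf) sets flow on bond)
#2 →I1  (I1: I, integral causality)
#3 →J1  (C1 outputs effort q/C1)
#4 →I2  (J1 effort already set via bond 3)
#5 →I3  (common-e at J1 fixed by 3)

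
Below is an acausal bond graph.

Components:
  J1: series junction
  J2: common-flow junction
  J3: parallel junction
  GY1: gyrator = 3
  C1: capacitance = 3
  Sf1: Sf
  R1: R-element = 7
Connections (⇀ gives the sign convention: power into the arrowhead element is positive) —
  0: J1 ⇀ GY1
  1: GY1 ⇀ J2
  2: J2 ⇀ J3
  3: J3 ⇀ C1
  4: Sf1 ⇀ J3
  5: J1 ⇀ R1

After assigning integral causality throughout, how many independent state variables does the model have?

b4 |Sf1  (Sf1 (Sf) sets flow on bond)
b3 |J3  (C1 integral (e out))
b2 |J2  (common-e at J3 fixed by 3)
b1 |GY1  (J2: last free bond brings flow in)
b0 |GY1  (GY GY1: same side as bond 1)
b5 |J1  (J1: bond 0 brought flow, rest push out)

1  (C1 all integral)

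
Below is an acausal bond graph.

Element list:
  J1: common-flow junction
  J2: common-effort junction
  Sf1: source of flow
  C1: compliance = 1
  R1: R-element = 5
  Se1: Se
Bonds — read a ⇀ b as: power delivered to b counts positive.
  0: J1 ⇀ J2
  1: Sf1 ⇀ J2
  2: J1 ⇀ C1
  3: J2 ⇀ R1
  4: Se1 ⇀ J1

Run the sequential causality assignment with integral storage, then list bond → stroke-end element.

β1 →Sf1  (Sf1 fixes flow; stroke at Sf1)
β4 →J1  (Se1 fixes effort; stroke away)
β2 →J1  (C1 integral (e out))
β0 →J2  (J1: last free bond brings flow in)
β3 →R1  (J2 effort already set via bond 0)

b0 →J2
b1 →Sf1
b2 →J1
b3 →R1
b4 →J1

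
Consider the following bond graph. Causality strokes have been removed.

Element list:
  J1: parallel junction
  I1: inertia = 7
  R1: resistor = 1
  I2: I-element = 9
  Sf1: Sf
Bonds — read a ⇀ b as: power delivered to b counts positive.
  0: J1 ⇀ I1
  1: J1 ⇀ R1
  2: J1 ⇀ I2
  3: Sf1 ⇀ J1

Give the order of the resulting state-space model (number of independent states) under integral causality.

b3 stroke at Sf1  (Sf1 fixes flow; stroke at Sf1)
b0 stroke at I1  (I1 integral (f out))
b2 stroke at I2  (I2 integral (f out))
b1 stroke at J1  (only one effort-in slot at J1)

2  (I1, I2 all integral)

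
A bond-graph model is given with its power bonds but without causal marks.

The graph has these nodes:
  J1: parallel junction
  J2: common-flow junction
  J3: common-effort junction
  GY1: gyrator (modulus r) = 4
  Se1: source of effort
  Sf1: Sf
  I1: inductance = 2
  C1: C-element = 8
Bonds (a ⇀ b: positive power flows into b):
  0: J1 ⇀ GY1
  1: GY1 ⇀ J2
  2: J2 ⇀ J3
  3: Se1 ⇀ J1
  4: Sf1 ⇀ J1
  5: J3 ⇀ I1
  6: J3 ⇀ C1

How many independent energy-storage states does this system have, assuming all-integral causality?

2  (C1, I1 all integral)

#3 →J1  (Se1 fixes effort; stroke away)
#4 →Sf1  (source Sf1 imposes f)
#0 →GY1  (J1 effort already set via bond 3)
#1 →GY1  (GY1 both-in/both-out from 0)
#2 →J2  (common-f at J2 fixed by 1)
#5 →I1  (I1: I, integral causality)
#6 →J3  (J3: last free bond brings effort in)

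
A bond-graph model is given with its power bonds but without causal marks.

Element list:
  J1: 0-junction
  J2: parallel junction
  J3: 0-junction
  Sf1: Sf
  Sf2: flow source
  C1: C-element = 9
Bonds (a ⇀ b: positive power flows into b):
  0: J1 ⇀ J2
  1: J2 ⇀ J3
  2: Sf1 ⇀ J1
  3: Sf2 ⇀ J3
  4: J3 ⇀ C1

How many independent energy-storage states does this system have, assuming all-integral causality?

bond 2 stroke→Sf1  (Sf1 (Sf) sets flow on bond)
bond 3 stroke→Sf2  (Sf2 fixes flow; stroke at Sf2)
bond 0 stroke→J1  (only one effort-in slot at J1)
bond 1 stroke→J2  (J2 needs exactly one e-in)
bond 4 stroke→J3  (J3: last free bond brings effort in)

1  (C1 all integral)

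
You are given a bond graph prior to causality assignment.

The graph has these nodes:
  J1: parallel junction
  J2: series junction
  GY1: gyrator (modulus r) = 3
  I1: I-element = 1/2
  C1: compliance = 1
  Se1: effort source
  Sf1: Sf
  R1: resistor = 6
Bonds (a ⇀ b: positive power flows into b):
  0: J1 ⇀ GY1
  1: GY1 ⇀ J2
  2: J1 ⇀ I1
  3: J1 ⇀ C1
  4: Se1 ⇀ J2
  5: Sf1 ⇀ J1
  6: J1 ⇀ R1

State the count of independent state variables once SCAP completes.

bond 4 |J2  (source Se1 imposes e)
bond 5 |Sf1  (Sf1 fixes flow; stroke at Sf1)
bond 1 |GY1  (closing 1-jn rule on J2)
bond 0 |GY1  (GY GY1: same side as bond 1)
bond 2 |I1  (I1 outputs flow p/I1)
bond 3 |J1  (C1: C, integral causality)
bond 6 |R1  (common-e at J1 fixed by 3)

2  (C1, I1 all integral)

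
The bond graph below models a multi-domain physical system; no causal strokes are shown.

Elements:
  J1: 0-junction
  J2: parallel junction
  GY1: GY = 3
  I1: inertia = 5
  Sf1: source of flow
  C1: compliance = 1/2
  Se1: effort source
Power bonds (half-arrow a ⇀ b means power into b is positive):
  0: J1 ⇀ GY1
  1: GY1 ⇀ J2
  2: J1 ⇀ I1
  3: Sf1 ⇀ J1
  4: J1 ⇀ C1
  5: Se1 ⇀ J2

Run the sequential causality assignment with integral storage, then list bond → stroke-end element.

#3 |Sf1  (source Sf1 imposes f)
#5 |J2  (Se1: effort source, stroke at far end)
#1 |GY1  (common-e at J2 fixed by 5)
#0 |GY1  (GY1: gyrator matches bond 1)
#2 |I1  (I1 outputs flow p/I1)
#4 |J1  (J1: last free bond brings effort in)

β0 stroke→GY1
β1 stroke→GY1
β2 stroke→I1
β3 stroke→Sf1
β4 stroke→J1
β5 stroke→J2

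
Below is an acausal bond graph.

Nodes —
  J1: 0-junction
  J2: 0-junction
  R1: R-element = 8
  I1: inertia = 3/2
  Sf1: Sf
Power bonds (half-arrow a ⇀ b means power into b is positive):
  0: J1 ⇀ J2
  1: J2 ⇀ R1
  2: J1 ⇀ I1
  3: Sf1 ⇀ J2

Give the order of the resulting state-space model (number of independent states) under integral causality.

1  (I1 all integral)

b3 →Sf1  (Sf1 (Sf) sets flow on bond)
b2 →I1  (prefer integral on I1)
b0 →J1  (only one effort-in slot at J1)
b1 →J2  (closing 0-jn rule on J2)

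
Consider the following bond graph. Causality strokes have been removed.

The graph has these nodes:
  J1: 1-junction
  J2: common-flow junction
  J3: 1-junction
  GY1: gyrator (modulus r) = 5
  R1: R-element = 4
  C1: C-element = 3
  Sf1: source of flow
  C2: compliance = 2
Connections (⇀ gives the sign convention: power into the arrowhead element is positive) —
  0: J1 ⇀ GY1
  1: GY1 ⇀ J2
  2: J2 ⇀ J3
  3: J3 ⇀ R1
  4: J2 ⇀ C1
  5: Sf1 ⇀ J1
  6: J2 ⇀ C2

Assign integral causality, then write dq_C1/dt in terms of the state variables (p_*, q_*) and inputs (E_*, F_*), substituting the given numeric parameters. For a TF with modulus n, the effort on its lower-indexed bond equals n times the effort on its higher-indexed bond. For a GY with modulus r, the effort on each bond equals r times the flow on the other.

dq_C1/dt = 5*F_Sf1/4 - q_C1/12 - q_C2/8

b5 |Sf1  (Sf1: flow source, stroke at near end)
b0 |J1  (common-f at J1 fixed by 5)
b1 |J2  (GY GY1: same side as bond 0)
b4 |J2  (prefer integral on C1)
b6 |J2  (C2 integral (e out))
b2 |J3  (closing 1-jn rule on J2)
b3 |R1  (closing 1-jn rule on J3)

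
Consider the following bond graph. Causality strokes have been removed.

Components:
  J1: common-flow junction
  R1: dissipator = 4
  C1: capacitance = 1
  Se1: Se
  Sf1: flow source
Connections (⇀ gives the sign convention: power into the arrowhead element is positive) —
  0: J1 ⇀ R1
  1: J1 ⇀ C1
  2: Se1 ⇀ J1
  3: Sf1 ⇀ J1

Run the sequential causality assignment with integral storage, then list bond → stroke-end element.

bond 2 →J1  (source Se1 imposes e)
bond 3 →Sf1  (Sf1 (Sf) sets flow on bond)
bond 0 →J1  (J1 flow already set via bond 3)
bond 1 →J1  (1-jn J1 has f-setter on 3)

β0 →J1
β1 →J1
β2 →J1
β3 →Sf1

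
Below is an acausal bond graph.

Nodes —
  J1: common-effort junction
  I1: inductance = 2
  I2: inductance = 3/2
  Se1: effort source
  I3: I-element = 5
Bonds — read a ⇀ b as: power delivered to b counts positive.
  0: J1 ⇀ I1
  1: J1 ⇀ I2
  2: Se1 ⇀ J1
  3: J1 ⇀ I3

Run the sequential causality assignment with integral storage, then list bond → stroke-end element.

bond 0 stroke at I1
bond 1 stroke at I2
bond 2 stroke at J1
bond 3 stroke at I3

b2 stroke at J1  (Se1 (Se) sets effort on bond)
b0 stroke at I1  (0-jn J1 has e-setter on 2)
b1 stroke at I2  (common-e at J1 fixed by 2)
b3 stroke at I3  (J1 effort already set via bond 2)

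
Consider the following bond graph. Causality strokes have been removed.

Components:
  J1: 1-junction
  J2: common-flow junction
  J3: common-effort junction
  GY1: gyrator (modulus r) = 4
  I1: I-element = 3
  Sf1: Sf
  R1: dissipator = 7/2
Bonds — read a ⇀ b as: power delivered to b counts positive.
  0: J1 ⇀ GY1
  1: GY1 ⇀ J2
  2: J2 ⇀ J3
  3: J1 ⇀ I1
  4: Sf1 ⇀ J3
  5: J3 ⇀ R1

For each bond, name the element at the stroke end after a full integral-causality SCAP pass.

b4 →Sf1  (Sf1 fixes flow; stroke at Sf1)
b3 →I1  (I1 integral (f out))
b0 →J1  (1-jn J1 has f-setter on 3)
b1 →J2  (GY1 both-in/both-out from 0)
b2 →J3  (only one flow-in slot at J2)
b5 →R1  (0-jn J3 has e-setter on 2)

b0 stroke at J1
b1 stroke at J2
b2 stroke at J3
b3 stroke at I1
b4 stroke at Sf1
b5 stroke at R1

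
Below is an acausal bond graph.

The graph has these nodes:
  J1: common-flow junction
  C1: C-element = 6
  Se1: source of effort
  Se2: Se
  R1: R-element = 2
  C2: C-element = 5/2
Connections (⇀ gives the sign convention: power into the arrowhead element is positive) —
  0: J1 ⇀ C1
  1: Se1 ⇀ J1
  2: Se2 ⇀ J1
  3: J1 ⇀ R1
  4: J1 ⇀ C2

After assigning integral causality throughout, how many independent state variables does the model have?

2  (C1, C2 all integral)

bond 1 stroke→J1  (Se1 fixes effort; stroke away)
bond 2 stroke→J1  (Se2 (Se) sets effort on bond)
bond 0 stroke→J1  (C1 integral (e out))
bond 4 stroke→J1  (C2: C, integral causality)
bond 3 stroke→R1  (J1: last free bond brings flow in)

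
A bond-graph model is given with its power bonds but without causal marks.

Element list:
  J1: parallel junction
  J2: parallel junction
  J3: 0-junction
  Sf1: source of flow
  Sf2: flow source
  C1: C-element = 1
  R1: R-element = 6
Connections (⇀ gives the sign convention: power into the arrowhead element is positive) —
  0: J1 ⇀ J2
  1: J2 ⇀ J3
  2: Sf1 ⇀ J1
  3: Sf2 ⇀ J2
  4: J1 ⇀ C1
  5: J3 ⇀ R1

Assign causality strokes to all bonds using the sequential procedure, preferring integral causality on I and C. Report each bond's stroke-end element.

#0 →J2
#1 →J3
#2 →Sf1
#3 →Sf2
#4 →J1
#5 →R1

b2 →Sf1  (source Sf1 imposes f)
b3 →Sf2  (Sf2 fixes flow; stroke at Sf2)
b4 →J1  (C1: C, integral causality)
b0 →J2  (0-jn J1 has e-setter on 4)
b1 →J3  (0-jn J2 has e-setter on 0)
b5 →R1  (common-e at J3 fixed by 1)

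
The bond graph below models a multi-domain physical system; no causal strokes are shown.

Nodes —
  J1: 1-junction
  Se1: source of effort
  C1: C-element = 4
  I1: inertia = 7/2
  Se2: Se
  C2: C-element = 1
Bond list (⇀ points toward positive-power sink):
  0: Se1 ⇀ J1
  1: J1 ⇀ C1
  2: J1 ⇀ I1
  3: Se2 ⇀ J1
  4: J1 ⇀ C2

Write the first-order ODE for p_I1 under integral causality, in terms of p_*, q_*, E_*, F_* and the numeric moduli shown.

#0 |J1  (Se1 (Se) sets effort on bond)
#3 |J1  (source Se2 imposes e)
#1 |J1  (C1 integral (e out))
#2 |I1  (prefer integral on I1)
#4 |J1  (J1: bond 2 brought flow, rest push out)

dp_I1/dt = E_Se1 + E_Se2 - q_C1/4 - q_C2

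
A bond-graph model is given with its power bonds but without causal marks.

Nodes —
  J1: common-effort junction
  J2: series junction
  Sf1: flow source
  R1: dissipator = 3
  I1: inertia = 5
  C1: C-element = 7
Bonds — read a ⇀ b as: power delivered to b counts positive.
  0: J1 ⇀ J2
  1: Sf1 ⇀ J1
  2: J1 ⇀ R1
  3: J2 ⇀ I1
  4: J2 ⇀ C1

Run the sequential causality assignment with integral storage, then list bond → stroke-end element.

bond 1 stroke at Sf1  (Sf1 fixes flow; stroke at Sf1)
bond 3 stroke at I1  (I1: I, integral causality)
bond 0 stroke at J2  (1-jn J2 has f-setter on 3)
bond 4 stroke at J2  (common-f at J2 fixed by 3)
bond 2 stroke at J1  (closing 0-jn rule on J1)

β0 |J2
β1 |Sf1
β2 |J1
β3 |I1
β4 |J2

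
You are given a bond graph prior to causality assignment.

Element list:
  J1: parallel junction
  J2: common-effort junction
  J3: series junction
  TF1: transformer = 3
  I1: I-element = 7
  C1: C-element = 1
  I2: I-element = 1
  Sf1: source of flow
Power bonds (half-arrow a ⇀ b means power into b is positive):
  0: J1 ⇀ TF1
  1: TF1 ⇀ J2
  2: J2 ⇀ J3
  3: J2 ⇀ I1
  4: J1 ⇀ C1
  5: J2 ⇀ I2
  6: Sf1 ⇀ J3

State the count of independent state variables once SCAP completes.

b6 →Sf1  (source Sf1 imposes f)
b2 →J3  (1-jn J3 has f-setter on 6)
b3 →I1  (I1 integral (f out))
b4 →J1  (C1: C, integral causality)
b0 →TF1  (J1: bond 4 brought effort, rest push out)
b1 →J2  (through TF1, causality passes straight; one stroke at TF1)
b5 →I2  (common-e at J2 fixed by 1)

3  (C1, I1, I2 all integral)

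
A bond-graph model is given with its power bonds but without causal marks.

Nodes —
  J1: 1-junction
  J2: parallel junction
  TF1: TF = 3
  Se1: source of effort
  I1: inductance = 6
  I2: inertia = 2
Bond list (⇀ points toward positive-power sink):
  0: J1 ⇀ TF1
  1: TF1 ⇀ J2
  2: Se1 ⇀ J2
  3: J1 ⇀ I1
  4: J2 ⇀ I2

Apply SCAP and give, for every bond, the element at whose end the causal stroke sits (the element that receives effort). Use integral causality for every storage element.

#0 |J1
#1 |TF1
#2 |J2
#3 |I1
#4 |I2

β2 |J2  (source Se1 imposes e)
β1 |TF1  (0-jn J2 has e-setter on 2)
β4 |I2  (0-jn J2 has e-setter on 2)
β0 |J1  (TF1 one-in-one-out from 1)
β3 |I1  (J1: last free bond brings flow in)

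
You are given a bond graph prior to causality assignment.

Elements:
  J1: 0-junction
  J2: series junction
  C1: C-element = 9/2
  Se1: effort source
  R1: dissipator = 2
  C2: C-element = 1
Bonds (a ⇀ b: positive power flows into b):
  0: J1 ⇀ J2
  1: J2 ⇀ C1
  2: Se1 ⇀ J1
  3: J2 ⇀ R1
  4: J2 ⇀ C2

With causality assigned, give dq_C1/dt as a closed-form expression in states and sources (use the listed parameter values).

dq_C1/dt = E_Se1/2 - q_C1/9 - q_C2/2

bond 2 stroke→J1  (Se1 fixes effort; stroke away)
bond 0 stroke→J2  (J1 effort already set via bond 2)
bond 1 stroke→J2  (prefer integral on C1)
bond 4 stroke→J2  (C2 integral (e out))
bond 3 stroke→R1  (J2 needs exactly one f-in)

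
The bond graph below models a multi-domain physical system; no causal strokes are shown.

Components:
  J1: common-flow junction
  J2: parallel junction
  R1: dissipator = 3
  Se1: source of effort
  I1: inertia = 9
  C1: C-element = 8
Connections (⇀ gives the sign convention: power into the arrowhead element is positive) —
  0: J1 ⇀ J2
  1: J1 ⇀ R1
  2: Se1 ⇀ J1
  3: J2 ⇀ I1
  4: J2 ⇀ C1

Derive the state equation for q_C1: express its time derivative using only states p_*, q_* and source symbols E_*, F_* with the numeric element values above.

β2 stroke→J1  (Se1: effort source, stroke at far end)
β3 stroke→I1  (I1 outputs flow p/I1)
β4 stroke→J2  (prefer integral on C1)
β0 stroke→J1  (common-e at J2 fixed by 4)
β1 stroke→R1  (J1: last free bond brings flow in)

dq_C1/dt = E_Se1/3 - p_I1/9 - q_C1/24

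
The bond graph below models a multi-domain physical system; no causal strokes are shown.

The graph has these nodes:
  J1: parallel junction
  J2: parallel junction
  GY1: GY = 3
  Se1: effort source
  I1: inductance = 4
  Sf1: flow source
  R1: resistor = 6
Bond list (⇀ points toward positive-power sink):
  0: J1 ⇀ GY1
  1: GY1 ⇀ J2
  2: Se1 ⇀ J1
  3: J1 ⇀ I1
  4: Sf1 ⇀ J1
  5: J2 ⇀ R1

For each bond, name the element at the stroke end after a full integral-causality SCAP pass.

b0 stroke→GY1
b1 stroke→GY1
b2 stroke→J1
b3 stroke→I1
b4 stroke→Sf1
b5 stroke→J2

b2 stroke→J1  (Se1: effort source, stroke at far end)
b4 stroke→Sf1  (Sf1 (Sf) sets flow on bond)
b0 stroke→GY1  (J1: bond 2 brought effort, rest push out)
b3 stroke→I1  (J1 effort already set via bond 2)
b1 stroke→GY1  (GY GY1: same side as bond 0)
b5 stroke→J2  (closing 0-jn rule on J2)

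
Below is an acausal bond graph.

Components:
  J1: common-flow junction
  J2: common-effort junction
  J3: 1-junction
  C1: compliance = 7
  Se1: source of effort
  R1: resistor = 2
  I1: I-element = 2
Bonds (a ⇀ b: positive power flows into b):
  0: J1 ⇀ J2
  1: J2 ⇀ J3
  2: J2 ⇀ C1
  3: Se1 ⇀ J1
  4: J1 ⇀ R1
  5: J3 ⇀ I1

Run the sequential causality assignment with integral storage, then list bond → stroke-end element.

#3 |J1  (source Se1 imposes e)
#2 |J2  (C1 outputs effort q/C1)
#0 |J1  (J2 effort already set via bond 2)
#1 |J3  (J2: bond 2 brought effort, rest push out)
#5 |I1  (J3 needs exactly one f-in)
#4 |R1  (J1: last free bond brings flow in)

#0 stroke at J1
#1 stroke at J3
#2 stroke at J2
#3 stroke at J1
#4 stroke at R1
#5 stroke at I1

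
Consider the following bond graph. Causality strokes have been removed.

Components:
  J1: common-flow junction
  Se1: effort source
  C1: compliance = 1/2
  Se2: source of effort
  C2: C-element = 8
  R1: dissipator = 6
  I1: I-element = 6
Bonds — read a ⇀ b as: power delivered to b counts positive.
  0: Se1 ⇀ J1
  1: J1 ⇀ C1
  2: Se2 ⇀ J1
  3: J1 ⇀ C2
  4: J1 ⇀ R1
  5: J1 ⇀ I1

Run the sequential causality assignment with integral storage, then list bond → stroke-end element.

bond 0 →J1  (Se1: effort source, stroke at far end)
bond 2 →J1  (Se2 fixes effort; stroke away)
bond 1 →J1  (prefer integral on C1)
bond 3 →J1  (C2 integral (e out))
bond 5 →I1  (I1 integral (f out))
bond 4 →J1  (J1: bond 5 brought flow, rest push out)

b0 stroke→J1
b1 stroke→J1
b2 stroke→J1
b3 stroke→J1
b4 stroke→J1
b5 stroke→I1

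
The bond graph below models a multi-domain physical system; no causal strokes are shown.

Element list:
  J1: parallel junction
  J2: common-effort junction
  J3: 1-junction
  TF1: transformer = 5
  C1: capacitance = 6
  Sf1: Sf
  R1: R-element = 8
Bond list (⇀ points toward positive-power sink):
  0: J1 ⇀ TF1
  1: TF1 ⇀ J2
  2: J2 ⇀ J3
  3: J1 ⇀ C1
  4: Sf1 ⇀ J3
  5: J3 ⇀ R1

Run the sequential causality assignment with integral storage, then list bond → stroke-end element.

β4 stroke→Sf1  (Sf1: flow source, stroke at near end)
β2 stroke→J3  (1-jn J3 has f-setter on 4)
β5 stroke→J3  (J3: bond 4 brought flow, rest push out)
β1 stroke→J2  (only one effort-in slot at J2)
β0 stroke→TF1  (TF TF1: opposite of bond 1)
β3 stroke→J1  (closing 0-jn rule on J1)

#0 stroke→TF1
#1 stroke→J2
#2 stroke→J3
#3 stroke→J1
#4 stroke→Sf1
#5 stroke→J3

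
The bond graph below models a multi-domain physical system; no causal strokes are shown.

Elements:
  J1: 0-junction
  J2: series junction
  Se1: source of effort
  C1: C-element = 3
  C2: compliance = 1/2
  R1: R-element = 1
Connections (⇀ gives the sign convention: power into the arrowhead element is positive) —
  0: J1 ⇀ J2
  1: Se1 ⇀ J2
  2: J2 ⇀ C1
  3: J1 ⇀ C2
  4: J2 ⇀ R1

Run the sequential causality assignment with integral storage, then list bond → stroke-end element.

β0 |J2
β1 |J2
β2 |J2
β3 |J1
β4 |R1

#1 stroke→J2  (source Se1 imposes e)
#2 stroke→J2  (C1: C, integral causality)
#3 stroke→J1  (C2 outputs effort q/C2)
#0 stroke→J2  (0-jn J1 has e-setter on 3)
#4 stroke→R1  (only one flow-in slot at J2)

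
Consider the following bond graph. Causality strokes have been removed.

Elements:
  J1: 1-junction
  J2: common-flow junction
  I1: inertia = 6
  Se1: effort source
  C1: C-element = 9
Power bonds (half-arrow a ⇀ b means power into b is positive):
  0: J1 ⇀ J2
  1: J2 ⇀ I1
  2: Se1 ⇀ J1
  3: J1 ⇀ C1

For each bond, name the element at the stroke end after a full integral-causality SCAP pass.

#0 →J2
#1 →I1
#2 →J1
#3 →J1

bond 2 stroke→J1  (Se1 (Se) sets effort on bond)
bond 1 stroke→I1  (prefer integral on I1)
bond 0 stroke→J2  (common-f at J2 fixed by 1)
bond 3 stroke→J1  (J1: bond 0 brought flow, rest push out)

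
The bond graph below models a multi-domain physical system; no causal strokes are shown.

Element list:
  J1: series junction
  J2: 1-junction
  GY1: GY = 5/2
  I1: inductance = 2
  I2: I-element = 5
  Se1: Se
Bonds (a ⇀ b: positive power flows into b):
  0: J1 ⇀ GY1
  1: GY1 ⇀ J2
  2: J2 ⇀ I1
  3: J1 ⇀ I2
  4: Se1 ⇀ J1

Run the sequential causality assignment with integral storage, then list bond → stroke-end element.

bond 0 stroke at J1
bond 1 stroke at J2
bond 2 stroke at I1
bond 3 stroke at I2
bond 4 stroke at J1

#4 |J1  (source Se1 imposes e)
#2 |I1  (I1 integral (f out))
#1 |J2  (1-jn J2 has f-setter on 2)
#0 |J1  (GY1: gyrator matches bond 1)
#3 |I2  (J1 needs exactly one f-in)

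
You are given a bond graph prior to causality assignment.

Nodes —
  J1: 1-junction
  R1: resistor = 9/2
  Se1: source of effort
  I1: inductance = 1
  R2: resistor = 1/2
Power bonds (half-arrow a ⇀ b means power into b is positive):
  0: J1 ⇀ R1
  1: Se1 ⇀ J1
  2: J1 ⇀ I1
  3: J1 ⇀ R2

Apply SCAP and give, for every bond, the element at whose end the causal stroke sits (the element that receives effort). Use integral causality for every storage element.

bond 1 →J1  (source Se1 imposes e)
bond 2 →I1  (I1 integral (f out))
bond 0 →J1  (J1: bond 2 brought flow, rest push out)
bond 3 →J1  (1-jn J1 has f-setter on 2)

bond 0 →J1
bond 1 →J1
bond 2 →I1
bond 3 →J1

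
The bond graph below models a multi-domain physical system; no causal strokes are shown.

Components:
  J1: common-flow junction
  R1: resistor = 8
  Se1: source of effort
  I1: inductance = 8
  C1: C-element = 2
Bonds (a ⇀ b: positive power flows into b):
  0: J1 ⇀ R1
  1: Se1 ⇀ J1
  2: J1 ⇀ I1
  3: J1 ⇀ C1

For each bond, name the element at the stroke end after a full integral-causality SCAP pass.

b0 stroke at J1
b1 stroke at J1
b2 stroke at I1
b3 stroke at J1

β1 stroke at J1  (Se1: effort source, stroke at far end)
β2 stroke at I1  (I1 integral (f out))
β0 stroke at J1  (1-jn J1 has f-setter on 2)
β3 stroke at J1  (1-jn J1 has f-setter on 2)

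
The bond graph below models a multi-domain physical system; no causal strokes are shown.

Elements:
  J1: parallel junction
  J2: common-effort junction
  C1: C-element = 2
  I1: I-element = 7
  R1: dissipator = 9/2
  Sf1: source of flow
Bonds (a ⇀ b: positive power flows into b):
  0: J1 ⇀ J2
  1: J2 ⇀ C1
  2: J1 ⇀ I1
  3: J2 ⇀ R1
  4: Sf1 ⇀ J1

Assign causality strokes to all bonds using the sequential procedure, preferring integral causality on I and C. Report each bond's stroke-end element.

b0 stroke→J1
b1 stroke→J2
b2 stroke→I1
b3 stroke→R1
b4 stroke→Sf1

b4 →Sf1  (Sf1: flow source, stroke at near end)
b1 →J2  (C1 integral (e out))
b0 →J1  (common-e at J2 fixed by 1)
b3 →R1  (common-e at J2 fixed by 1)
b2 →I1  (0-jn J1 has e-setter on 0)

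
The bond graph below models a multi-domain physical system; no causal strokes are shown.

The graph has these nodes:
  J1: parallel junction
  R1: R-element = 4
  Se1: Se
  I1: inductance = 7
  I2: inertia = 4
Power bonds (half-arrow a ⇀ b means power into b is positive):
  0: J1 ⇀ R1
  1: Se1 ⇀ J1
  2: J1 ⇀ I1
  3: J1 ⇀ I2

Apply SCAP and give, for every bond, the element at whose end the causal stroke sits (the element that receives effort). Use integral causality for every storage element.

b1 →J1  (Se1 fixes effort; stroke away)
b0 →R1  (J1: bond 1 brought effort, rest push out)
b2 →I1  (0-jn J1 has e-setter on 1)
b3 →I2  (0-jn J1 has e-setter on 1)

b0 |R1
b1 |J1
b2 |I1
b3 |I2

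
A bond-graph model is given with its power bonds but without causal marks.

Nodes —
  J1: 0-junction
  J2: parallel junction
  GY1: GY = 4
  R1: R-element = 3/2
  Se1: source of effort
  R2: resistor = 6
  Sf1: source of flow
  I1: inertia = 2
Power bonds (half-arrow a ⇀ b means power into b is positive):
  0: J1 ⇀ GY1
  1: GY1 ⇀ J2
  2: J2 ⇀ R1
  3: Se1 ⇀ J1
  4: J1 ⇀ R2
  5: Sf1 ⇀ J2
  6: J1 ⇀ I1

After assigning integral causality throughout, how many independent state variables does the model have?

1  (I1 all integral)

#3 stroke at J1  (Se1 fixes effort; stroke away)
#5 stroke at Sf1  (source Sf1 imposes f)
#0 stroke at GY1  (J1: bond 3 brought effort, rest push out)
#4 stroke at R2  (J1: bond 3 brought effort, rest push out)
#6 stroke at I1  (common-e at J1 fixed by 3)
#1 stroke at GY1  (GY1 both-in/both-out from 0)
#2 stroke at J2  (J2: last free bond brings effort in)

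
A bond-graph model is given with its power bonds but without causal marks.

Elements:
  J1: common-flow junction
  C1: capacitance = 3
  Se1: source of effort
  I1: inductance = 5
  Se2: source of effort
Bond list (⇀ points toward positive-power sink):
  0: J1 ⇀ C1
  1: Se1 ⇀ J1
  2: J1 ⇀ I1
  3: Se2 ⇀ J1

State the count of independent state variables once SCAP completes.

2  (C1, I1 all integral)

#1 |J1  (Se1 fixes effort; stroke away)
#3 |J1  (source Se2 imposes e)
#0 |J1  (C1 integral (e out))
#2 |I1  (only one flow-in slot at J1)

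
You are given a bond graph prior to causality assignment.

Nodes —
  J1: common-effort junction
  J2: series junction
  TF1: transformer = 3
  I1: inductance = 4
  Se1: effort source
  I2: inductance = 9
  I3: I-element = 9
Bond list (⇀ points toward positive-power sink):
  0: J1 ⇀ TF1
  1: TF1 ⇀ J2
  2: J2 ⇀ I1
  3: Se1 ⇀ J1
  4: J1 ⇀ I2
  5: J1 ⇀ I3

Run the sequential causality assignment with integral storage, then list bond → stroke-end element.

b0 →TF1
b1 →J2
b2 →I1
b3 →J1
b4 →I2
b5 →I3

β3 stroke at J1  (source Se1 imposes e)
β0 stroke at TF1  (J1 effort already set via bond 3)
β4 stroke at I2  (J1 effort already set via bond 3)
β5 stroke at I3  (J1 effort already set via bond 3)
β1 stroke at J2  (TF1 one-in-one-out from 0)
β2 stroke at I1  (only one flow-in slot at J2)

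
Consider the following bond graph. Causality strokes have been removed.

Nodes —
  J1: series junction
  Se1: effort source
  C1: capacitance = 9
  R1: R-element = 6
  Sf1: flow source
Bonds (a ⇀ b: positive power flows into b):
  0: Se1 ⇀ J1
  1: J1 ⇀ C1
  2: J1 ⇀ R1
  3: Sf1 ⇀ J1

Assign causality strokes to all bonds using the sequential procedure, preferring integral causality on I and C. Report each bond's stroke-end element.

b0 stroke at J1
b1 stroke at J1
b2 stroke at J1
b3 stroke at Sf1

β0 |J1  (Se1 (Se) sets effort on bond)
β3 |Sf1  (Sf1: flow source, stroke at near end)
β1 |J1  (J1 flow already set via bond 3)
β2 |J1  (common-f at J1 fixed by 3)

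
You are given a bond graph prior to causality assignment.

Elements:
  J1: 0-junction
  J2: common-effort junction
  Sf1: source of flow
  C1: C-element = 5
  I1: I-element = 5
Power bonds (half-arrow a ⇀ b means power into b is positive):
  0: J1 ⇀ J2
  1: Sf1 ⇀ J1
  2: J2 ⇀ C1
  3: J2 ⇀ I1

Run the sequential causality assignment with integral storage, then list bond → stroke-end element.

b0 stroke→J1
b1 stroke→Sf1
b2 stroke→J2
b3 stroke→I1

β1 stroke→Sf1  (Sf1 (Sf) sets flow on bond)
β0 stroke→J1  (J1: last free bond brings effort in)
β2 stroke→J2  (C1 integral (e out))
β3 stroke→I1  (0-jn J2 has e-setter on 2)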